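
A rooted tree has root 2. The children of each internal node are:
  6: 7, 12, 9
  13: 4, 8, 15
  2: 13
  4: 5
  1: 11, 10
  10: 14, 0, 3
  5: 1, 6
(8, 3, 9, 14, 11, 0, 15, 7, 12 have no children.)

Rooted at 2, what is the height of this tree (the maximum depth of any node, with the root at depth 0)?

A deepest node is 0, reached by 2 → 13 → 4 → 5 → 1 → 10 → 0.
That path has 6 edges, so the height is 6.

6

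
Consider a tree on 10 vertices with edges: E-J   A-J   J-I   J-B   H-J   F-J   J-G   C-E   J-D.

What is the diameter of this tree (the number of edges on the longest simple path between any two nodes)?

Starting from C, a farthest node is D at distance 3.
One longest path: C–E–J–D.
So the diameter is 3.

3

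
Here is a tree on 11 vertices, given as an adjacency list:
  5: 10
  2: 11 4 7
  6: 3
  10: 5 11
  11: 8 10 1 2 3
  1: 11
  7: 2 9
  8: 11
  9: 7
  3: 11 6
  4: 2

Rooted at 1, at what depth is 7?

3

Path from 1 to 7: 1 → 11 → 2 → 7, which has 3 edges.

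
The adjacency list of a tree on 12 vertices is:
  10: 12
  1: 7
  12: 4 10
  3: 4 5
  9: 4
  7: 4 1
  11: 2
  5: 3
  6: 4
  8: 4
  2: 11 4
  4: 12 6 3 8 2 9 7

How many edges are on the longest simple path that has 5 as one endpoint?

A farthest node from 5 is 11 (10, 1 also at distance 4).
The path 5 – 3 – 4 – 2 – 11 has 4 edges.

4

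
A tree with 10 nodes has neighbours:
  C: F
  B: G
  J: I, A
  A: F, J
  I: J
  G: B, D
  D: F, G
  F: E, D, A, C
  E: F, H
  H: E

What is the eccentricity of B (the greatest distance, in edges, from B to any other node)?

6

The node farthest from B is I, via B – G – D – F – A – J – I — 6 edges.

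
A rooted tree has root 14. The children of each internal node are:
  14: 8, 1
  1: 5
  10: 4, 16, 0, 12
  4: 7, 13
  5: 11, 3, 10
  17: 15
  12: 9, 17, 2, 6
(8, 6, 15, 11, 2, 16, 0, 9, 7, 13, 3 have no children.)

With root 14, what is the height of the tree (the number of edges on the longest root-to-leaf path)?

6

15 sits deepest: 14–1–5–10–12–17–15 — 6 edges from the root.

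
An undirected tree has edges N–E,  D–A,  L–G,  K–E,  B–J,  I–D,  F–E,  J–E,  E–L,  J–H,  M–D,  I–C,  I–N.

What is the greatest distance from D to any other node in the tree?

5

The node farthest from D is H (G, B also at distance 5), via D–I–N–E–J–H — 5 edges.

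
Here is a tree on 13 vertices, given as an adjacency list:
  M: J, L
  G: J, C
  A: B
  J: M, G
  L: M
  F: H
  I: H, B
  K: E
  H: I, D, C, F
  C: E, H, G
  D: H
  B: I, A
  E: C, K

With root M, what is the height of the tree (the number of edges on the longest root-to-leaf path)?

A sits deepest: M-J-G-C-H-I-B-A — 7 edges from the root.

7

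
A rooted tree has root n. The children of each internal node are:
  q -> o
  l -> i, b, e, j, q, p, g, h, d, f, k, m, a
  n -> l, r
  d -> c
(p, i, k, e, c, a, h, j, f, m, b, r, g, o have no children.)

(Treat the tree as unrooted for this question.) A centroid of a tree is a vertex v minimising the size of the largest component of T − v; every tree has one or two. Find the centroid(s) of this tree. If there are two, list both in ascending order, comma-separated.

l

If l is removed the pieces have sizes 2, 2, 2, 1, 1, 1, 1, 1, 1, 1, 1, 1, 1, 1, all ≤ ⌊18/2⌋ = 9.
Every other node leaves some component of size > 9, so the centroid is unique.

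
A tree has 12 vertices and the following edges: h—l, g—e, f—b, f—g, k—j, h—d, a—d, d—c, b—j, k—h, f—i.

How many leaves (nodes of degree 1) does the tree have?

5

Exactly 5 nodes have a single neighbour: a, c, e, i, l.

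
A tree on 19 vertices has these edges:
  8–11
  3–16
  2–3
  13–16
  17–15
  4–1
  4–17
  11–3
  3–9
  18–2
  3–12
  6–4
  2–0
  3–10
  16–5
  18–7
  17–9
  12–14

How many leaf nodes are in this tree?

10

Exactly 10 nodes have a single neighbour: 0, 1, 5, 6, 7, 8, 10, 13, 14, 15.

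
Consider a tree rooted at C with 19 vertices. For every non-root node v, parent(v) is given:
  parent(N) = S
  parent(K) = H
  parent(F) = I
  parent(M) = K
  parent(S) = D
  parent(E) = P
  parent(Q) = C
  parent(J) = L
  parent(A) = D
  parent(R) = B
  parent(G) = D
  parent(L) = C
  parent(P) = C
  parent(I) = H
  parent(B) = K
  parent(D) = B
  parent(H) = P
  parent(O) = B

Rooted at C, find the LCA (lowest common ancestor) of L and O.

C

Ancestors of L (toward the root): L, C.
Ancestors of O: O, B, K, H, P, C.
The deepest node appearing in both lists is C.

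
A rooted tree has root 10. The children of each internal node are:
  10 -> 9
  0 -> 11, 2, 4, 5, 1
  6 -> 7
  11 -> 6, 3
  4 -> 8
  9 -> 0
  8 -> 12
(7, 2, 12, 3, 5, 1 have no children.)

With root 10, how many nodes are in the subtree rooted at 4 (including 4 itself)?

Descendants of 4 (including itself): 4, 8, 12. That's 3.

3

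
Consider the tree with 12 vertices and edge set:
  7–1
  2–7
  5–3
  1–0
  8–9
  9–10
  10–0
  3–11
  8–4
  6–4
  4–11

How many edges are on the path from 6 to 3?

3

Walking from 6: 6 – 4 – 11 – 3. Length 3.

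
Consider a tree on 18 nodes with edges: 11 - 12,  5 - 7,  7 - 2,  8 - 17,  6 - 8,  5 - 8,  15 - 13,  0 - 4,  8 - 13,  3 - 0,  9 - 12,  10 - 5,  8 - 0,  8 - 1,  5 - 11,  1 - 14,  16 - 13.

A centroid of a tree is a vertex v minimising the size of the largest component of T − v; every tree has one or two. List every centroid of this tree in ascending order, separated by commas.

If 8 is removed the pieces have sizes 7, 3, 3, 2, 1, 1, all ≤ ⌊18/2⌋ = 9.
Every other node leaves some component of size > 9, so the centroid is unique.

8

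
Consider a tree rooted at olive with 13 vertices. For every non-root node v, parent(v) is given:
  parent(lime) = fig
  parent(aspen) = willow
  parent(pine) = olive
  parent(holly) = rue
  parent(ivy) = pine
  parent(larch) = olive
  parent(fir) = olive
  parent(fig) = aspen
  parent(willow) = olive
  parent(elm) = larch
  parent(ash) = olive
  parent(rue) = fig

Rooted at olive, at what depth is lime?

4

Climbing from lime to the root: lime–fig–aspen–willow–olive. That's 4 steps.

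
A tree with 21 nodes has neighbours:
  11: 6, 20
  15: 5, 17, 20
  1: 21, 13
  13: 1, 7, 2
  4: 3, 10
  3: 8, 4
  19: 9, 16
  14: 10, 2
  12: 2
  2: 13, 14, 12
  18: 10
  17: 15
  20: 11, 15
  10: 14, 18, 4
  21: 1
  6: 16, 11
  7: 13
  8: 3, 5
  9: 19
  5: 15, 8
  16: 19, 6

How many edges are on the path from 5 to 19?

6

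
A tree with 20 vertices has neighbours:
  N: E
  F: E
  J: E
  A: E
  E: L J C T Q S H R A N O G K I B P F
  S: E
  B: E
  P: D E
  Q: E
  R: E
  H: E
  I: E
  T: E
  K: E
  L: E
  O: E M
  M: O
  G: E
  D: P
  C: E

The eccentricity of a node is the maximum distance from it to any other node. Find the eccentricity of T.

3

The node farthest from T is M (D also at distance 3), via T–E–O–M — 3 edges.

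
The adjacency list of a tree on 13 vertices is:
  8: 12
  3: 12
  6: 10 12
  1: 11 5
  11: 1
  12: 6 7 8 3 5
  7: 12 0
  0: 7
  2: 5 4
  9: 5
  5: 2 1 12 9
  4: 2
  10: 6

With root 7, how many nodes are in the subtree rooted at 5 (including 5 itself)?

6

5's subtree: {5, 2, 9, 1, 4, 11}, size 6.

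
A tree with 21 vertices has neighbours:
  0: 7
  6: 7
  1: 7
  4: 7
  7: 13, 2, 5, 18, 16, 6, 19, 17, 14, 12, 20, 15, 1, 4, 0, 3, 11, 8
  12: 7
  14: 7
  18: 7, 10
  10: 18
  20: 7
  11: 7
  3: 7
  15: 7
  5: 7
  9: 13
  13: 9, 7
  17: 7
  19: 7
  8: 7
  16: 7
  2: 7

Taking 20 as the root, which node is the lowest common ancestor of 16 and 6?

16's ancestor chain is 16, 7, 20 and 6's is 6, 7, 20; they first meet at 7.

7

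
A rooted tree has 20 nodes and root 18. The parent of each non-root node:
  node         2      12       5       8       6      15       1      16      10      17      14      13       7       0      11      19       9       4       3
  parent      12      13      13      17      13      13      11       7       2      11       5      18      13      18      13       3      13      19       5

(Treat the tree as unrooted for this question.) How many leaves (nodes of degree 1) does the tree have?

Degree-1 nodes: 0, 1, 4, 6, 8, 9, 10, 14, 15, 16 — 10 of them.

10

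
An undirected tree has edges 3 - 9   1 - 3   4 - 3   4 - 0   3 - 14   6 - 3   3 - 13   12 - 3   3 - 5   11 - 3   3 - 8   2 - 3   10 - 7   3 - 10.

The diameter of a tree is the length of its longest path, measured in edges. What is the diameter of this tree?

Starting from 0, a farthest node is 7 at distance 4.
One longest path: 0 - 4 - 3 - 10 - 7.
So the diameter is 4.

4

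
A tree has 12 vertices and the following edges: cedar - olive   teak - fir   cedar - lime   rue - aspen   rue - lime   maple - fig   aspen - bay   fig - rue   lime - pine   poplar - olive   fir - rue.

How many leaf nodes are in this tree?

Exactly 5 nodes have a single neighbour: bay, maple, pine, poplar, teak.

5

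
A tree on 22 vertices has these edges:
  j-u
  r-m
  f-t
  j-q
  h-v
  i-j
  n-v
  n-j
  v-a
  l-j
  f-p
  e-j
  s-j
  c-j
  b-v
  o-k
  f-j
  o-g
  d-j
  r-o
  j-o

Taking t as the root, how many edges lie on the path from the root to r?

4

Climbing from r to the root: r → o → j → f → t. That's 4 steps.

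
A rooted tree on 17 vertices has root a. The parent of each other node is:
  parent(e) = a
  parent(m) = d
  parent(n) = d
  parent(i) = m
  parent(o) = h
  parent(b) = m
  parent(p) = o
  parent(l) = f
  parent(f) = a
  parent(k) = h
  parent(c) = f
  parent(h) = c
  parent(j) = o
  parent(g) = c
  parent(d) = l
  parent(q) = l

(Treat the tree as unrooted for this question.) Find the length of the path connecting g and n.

5

g - c - f - l - d - n: 5 edges.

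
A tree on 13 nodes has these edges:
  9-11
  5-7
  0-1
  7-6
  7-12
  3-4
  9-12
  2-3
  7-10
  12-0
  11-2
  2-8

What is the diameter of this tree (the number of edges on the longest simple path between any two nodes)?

BFS from 4 reaches 6 last, at distance 7; BFS from 6 confirms no node is farther.
Path: 4–3–2–11–9–12–7–6.

7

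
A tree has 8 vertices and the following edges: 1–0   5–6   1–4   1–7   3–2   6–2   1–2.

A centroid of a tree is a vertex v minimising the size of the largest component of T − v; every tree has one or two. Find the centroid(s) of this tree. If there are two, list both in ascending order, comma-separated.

Delete 1: the remaining components have sizes 4, 1, 1, 1. Max 4 ≤ 4, so 1 is a centroid.
Its neighbour 2 also leaves a largest component of size 4, so both are centroids.

1, 2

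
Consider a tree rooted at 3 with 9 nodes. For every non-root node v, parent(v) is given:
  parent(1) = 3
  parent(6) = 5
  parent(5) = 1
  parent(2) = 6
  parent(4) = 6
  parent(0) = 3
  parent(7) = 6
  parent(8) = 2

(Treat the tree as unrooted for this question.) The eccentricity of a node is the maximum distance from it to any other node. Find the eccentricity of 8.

The node farthest from 8 is 0, via 8–2–6–5–1–3–0 — 6 edges.

6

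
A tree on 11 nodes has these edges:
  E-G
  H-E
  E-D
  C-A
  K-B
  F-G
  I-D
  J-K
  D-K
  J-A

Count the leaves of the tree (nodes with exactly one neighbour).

5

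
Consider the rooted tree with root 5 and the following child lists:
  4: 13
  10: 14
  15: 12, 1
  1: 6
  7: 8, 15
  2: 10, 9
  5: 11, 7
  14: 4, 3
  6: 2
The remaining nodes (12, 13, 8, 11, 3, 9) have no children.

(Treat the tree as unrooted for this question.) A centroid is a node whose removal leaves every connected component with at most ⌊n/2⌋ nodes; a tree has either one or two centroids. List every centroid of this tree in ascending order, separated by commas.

Removing 6 splits the tree into components of sizes 7, 7; the largest is 7 ≤ ⌊15/2⌋ = 7.
No neighbour of 6 does as well, so 6 is the unique centroid.

6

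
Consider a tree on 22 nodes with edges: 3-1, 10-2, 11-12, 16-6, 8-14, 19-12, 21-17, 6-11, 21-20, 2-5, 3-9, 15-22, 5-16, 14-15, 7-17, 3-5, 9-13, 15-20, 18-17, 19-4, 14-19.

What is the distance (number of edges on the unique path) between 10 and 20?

10

10 – 2 – 5 – 16 – 6 – 11 – 12 – 19 – 14 – 15 – 20: 10 edges.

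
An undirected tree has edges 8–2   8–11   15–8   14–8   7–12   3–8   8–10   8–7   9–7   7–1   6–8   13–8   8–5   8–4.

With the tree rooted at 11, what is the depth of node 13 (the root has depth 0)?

2

Path from 11 to 13: 11 → 8 → 13, which has 2 edges.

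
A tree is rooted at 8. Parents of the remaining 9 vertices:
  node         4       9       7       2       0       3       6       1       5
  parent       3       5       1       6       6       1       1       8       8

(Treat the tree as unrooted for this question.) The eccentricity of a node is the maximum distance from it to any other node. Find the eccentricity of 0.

5

Distances from 0 peak at 5, attained at 9.
0-6-1-8-5-9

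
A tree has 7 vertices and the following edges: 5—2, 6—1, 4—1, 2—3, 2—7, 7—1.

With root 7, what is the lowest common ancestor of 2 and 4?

7

2's ancestor chain is 2, 7 and 4's is 4, 1, 7; they first meet at 7.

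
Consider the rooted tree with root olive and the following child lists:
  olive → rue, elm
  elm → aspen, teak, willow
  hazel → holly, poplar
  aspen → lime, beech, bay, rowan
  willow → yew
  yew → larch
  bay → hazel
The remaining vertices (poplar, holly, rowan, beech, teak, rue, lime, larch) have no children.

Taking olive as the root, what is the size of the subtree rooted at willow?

Descendants of willow (including itself): willow, yew, larch. That's 3.

3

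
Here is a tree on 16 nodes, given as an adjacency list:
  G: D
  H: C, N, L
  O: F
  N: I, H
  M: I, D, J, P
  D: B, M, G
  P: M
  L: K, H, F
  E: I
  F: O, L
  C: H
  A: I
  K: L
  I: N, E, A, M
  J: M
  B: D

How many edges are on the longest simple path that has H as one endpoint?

Distances from H peak at 5, attained at B (G also at distance 5).
H – N – I – M – D – B

5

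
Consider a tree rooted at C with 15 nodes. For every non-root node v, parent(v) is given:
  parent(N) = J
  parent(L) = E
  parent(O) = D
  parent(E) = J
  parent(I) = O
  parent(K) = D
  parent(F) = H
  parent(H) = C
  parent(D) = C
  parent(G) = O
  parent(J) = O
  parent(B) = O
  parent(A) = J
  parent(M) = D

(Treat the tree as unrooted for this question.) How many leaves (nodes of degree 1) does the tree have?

9

Exactly 9 nodes have a single neighbour: A, B, F, G, I, K, L, M, N.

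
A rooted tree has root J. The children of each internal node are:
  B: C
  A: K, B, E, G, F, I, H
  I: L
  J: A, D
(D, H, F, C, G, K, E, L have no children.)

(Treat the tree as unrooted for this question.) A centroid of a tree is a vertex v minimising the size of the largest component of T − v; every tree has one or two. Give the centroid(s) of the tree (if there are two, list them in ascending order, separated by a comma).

If A is removed the pieces have sizes 2, 2, 2, 1, 1, 1, 1, 1, all ≤ ⌊12/2⌋ = 6.
No neighbour of A does as well, so A is the unique centroid.

A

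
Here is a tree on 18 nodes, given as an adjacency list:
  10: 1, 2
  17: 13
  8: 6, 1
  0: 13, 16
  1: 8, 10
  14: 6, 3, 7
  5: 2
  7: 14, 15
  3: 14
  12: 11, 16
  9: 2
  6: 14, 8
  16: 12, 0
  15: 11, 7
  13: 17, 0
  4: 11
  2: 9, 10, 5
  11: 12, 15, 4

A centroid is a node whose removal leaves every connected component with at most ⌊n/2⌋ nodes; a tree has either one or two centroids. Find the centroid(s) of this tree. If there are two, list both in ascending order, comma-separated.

7, 14

Delete 14: the remaining components have sizes 9, 7, 1. Max 9 ≤ 9, so 14 is a centroid.
Its neighbour 7 also leaves a largest component of size 9, so both are centroids.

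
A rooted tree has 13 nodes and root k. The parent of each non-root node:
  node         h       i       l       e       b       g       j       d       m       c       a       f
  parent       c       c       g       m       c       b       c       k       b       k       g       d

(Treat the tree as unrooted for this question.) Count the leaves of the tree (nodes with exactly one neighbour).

7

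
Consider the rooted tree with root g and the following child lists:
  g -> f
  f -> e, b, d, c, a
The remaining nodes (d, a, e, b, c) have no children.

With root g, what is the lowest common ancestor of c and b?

Ancestors of c (toward the root): c, f, g.
Ancestors of b: b, f, g.
The deepest node appearing in both lists is f.

f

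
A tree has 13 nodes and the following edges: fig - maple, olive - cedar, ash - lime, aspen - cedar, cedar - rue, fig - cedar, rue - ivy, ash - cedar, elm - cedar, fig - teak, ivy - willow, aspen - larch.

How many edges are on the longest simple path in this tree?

5

Starting from willow, a farthest node is teak at distance 5.
One longest path: willow–ivy–rue–cedar–fig–teak.
So the diameter is 5.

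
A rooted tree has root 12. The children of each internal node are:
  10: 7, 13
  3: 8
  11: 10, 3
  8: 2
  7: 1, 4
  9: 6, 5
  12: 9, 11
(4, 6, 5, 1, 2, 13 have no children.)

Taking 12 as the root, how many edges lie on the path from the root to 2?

4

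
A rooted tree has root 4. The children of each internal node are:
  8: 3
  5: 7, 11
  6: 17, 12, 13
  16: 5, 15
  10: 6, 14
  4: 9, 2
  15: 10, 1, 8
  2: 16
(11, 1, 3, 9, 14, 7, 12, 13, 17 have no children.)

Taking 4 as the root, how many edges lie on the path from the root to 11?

4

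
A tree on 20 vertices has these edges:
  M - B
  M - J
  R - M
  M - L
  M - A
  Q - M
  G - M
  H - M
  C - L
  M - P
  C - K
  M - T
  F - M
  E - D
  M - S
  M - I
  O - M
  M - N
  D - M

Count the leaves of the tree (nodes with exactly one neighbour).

16

Exactly 16 nodes have a single neighbour: A, B, E, F, G, H, I, J, K, N, O, P, Q, R, S, T.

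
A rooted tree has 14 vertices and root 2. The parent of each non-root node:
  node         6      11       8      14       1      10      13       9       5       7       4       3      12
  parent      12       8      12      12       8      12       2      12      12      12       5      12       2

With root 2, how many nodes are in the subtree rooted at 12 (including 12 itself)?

12

The subtree rooted at 12 contains: 12, 8, 5, 7, 9, 6, 14, 3, 10, 11, 1, 4 — 12 nodes.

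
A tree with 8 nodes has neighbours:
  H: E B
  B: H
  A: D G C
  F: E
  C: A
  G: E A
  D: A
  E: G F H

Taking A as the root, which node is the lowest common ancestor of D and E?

D's ancestor chain is D, A and E's is E, G, A; they first meet at A.

A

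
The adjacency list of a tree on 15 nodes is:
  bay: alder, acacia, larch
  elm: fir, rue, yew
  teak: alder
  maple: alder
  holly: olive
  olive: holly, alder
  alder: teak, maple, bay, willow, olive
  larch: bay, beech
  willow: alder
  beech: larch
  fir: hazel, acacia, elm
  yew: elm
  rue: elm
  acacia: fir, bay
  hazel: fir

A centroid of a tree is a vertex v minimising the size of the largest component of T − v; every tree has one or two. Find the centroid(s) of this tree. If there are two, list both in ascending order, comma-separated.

bay

Delete bay: the remaining components have sizes 6, 6, 2. Max 6 ≤ 7, so bay is a centroid.
No neighbour of bay does as well, so bay is the unique centroid.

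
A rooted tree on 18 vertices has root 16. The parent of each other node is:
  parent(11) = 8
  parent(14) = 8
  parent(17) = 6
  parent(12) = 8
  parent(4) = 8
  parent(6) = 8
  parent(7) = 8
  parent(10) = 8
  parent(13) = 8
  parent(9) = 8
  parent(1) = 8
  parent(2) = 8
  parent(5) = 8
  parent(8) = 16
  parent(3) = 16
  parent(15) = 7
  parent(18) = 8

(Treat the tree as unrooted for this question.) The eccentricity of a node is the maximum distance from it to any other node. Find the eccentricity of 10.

3

Distances from 10 peak at 3, attained at 15 (17, 3 also at distance 3).
10–8–7–15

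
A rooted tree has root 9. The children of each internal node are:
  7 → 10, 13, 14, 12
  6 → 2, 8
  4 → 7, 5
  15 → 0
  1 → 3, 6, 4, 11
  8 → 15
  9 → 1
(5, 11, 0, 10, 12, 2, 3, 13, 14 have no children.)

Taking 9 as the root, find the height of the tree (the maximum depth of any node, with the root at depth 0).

5

The longest root-to-leaf path is 9-1-6-8-15-0 (5 edges).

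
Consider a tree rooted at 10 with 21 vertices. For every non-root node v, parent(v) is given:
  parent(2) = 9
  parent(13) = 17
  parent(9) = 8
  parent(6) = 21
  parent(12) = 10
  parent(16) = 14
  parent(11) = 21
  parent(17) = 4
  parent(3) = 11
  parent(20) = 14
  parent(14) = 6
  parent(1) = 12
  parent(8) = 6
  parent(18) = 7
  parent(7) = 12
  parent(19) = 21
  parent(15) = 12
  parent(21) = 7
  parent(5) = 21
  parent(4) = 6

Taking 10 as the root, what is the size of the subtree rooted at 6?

6's subtree: {6, 8, 4, 14, 9, 17, 20, 16, 2, 13}, size 10.

10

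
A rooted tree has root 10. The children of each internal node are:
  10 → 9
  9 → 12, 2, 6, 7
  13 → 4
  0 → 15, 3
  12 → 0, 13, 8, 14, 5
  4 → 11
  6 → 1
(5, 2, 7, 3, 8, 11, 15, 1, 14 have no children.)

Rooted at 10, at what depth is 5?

3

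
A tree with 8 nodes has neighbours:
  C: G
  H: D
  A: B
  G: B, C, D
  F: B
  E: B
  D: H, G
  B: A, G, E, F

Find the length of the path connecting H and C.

3

H - D - G - C: 3 edges.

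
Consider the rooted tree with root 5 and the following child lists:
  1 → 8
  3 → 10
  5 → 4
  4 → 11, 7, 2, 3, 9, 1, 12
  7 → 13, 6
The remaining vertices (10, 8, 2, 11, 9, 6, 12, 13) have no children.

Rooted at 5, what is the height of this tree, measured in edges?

3

A deepest node is 13, reached by 5–4–7–13.
That path has 3 edges, so the height is 3.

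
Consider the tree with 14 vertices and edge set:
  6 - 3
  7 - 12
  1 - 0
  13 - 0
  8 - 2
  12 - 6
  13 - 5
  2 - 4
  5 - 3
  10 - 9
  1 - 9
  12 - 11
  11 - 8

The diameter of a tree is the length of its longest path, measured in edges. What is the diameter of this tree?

12

A longest path is 4-2-8-11-12-6-3-5-13-0-1-9-10, with 12 edges.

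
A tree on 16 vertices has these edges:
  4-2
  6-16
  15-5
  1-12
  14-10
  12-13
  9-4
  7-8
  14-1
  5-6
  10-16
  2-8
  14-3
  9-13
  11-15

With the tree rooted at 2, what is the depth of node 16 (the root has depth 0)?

Path from 2 to 16: 2–4–9–13–12–1–14–10–16, which has 8 edges.

8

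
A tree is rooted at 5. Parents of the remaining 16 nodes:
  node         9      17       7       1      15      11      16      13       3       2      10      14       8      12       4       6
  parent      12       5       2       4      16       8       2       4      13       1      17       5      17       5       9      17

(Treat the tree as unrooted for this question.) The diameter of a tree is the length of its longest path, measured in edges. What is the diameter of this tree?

10

BFS from 11 reaches 15 last, at distance 10; BFS from 15 confirms no node is farther.
Path: 11–8–17–5–12–9–4–1–2–16–15.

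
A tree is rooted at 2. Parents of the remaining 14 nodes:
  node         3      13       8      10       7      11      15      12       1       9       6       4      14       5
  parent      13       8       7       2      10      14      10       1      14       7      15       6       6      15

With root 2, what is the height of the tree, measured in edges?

6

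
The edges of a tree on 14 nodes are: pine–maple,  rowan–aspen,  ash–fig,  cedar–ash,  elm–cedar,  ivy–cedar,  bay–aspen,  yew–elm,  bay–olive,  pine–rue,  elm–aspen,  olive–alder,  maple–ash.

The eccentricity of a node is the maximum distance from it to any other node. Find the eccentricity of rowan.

The node farthest from rowan is rue, via rowan – aspen – elm – cedar – ash – maple – pine – rue — 7 edges.

7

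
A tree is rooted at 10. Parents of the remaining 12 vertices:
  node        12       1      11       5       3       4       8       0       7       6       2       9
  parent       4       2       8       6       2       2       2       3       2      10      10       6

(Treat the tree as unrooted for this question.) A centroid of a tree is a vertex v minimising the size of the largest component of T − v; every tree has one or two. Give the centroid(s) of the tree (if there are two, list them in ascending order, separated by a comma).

Removing 2 splits the tree into components of sizes 4, 2, 2, 2, 1, 1; the largest is 4 ≤ ⌊13/2⌋ = 6.
Every other node leaves some component of size > 6, so the centroid is unique.

2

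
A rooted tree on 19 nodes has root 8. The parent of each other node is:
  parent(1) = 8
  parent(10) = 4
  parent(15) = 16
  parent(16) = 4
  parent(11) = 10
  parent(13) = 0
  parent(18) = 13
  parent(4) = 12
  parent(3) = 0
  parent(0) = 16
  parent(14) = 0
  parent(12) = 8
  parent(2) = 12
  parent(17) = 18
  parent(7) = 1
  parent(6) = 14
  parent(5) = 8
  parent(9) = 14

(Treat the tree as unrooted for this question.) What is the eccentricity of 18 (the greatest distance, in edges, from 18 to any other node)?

8

A farthest node from 18 is 7.
The path 18-13-0-16-4-12-8-1-7 has 8 edges.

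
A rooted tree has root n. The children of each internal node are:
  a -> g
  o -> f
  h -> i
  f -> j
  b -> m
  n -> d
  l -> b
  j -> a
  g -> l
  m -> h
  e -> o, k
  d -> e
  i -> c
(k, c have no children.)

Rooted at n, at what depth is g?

7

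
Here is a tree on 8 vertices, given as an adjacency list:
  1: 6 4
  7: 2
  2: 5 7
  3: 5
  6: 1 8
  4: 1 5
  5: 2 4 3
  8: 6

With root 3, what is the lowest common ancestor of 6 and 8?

6

Ancestors of 6 (toward the root): 6, 1, 4, 5, 3.
Ancestors of 8: 8, 6, 1, 4, 5, 3.
The deepest node appearing in both lists is 6.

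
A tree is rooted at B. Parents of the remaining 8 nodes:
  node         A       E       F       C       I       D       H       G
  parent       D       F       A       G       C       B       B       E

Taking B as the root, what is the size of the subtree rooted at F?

F's subtree: {F, E, G, C, I}, size 5.

5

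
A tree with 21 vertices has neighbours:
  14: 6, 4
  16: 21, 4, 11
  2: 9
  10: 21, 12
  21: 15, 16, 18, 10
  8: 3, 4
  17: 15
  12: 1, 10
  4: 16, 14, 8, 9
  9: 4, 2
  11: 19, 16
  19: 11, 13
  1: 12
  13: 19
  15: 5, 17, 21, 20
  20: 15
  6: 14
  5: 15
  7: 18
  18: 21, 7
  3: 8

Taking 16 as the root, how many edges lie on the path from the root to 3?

Path from 16 to 3: 16–4–8–3, which has 3 edges.

3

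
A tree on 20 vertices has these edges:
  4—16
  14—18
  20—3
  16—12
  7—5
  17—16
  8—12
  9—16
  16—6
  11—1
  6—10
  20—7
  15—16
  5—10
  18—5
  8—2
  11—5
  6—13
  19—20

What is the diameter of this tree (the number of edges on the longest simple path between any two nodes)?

Starting from 2, a farthest node is 19 at distance 9.
One longest path: 2 – 8 – 12 – 16 – 6 – 10 – 5 – 7 – 20 – 19.
So the diameter is 9.

9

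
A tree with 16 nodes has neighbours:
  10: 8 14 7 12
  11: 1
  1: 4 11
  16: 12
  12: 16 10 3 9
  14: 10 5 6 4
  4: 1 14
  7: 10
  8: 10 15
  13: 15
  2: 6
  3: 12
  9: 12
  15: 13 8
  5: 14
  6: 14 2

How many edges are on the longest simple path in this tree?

7

Starting from 11, a farthest node is 13 at distance 7.
One longest path: 11–1–4–14–10–8–15–13.
So the diameter is 7.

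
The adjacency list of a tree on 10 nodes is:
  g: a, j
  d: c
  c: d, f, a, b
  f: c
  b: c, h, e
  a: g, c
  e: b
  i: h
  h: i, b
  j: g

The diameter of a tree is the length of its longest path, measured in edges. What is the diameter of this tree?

Starting from i, a farthest node is j at distance 6.
One longest path: i–h–b–c–a–g–j.
So the diameter is 6.

6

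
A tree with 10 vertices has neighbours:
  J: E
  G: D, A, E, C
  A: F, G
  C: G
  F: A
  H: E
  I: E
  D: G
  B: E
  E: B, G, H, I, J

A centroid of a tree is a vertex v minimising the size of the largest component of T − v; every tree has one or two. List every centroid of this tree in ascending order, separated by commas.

E, G

Removing G splits the tree into components of sizes 5, 2, 1, 1; the largest is 5 ≤ ⌊10/2⌋ = 5.
E is adjacent to G and is also a centroid (the largest component after removing it is likewise 5).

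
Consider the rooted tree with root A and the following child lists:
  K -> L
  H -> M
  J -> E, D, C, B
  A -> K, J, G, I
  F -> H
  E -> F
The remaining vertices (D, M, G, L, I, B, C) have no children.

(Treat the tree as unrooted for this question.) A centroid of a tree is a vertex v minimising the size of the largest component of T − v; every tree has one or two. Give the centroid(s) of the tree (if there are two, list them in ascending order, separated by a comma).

J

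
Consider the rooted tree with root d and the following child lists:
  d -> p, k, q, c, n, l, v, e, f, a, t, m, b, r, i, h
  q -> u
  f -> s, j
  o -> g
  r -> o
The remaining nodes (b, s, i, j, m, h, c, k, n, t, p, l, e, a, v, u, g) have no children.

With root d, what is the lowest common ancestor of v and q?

v's ancestor chain is v, d and q's is q, d; they first meet at d.

d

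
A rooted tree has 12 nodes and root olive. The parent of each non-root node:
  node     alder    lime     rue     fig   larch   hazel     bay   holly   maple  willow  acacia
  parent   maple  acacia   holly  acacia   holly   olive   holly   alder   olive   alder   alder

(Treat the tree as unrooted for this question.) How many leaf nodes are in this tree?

7

The leaves are bay, fig, hazel, larch, lime, rue, willow.
That is 7 leaves.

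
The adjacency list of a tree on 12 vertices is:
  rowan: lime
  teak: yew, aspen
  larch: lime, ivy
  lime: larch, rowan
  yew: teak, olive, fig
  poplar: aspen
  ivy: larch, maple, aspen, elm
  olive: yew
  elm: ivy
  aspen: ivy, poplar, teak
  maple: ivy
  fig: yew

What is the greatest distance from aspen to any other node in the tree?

The node farthest from aspen is rowan, via aspen – ivy – larch – lime – rowan — 4 edges.

4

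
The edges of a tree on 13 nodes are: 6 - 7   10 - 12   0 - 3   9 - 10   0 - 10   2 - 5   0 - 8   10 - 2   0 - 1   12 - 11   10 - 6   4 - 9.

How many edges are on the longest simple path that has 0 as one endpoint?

The node farthest from 0 is 7 (4, 11, 5 also at distance 3), via 0–10–6–7 — 3 edges.

3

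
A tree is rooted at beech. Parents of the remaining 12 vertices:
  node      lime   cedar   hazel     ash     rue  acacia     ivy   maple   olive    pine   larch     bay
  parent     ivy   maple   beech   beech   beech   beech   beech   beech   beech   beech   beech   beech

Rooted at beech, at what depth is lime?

2

beech – ivy – lime — 2 edges.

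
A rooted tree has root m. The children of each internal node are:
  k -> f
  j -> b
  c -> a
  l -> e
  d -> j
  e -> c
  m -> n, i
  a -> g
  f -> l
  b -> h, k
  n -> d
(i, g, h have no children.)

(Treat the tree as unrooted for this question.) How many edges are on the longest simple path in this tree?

A longest path is i – m – n – d – j – b – k – f – l – e – c – a – g, with 12 edges.

12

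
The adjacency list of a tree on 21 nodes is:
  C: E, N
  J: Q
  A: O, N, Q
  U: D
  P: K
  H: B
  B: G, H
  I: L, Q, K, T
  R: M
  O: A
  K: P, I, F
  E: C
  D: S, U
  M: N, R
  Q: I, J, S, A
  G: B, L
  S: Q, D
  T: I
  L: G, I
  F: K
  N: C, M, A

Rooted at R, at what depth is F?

Climbing from F to the root: F → K → I → Q → A → N → M → R. That's 7 steps.

7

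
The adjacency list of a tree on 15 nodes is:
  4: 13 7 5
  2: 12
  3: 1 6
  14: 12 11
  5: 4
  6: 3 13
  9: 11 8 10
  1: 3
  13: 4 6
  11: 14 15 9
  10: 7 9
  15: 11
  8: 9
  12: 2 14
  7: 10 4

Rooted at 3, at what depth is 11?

Path from 3 to 11: 3 – 6 – 13 – 4 – 7 – 10 – 9 – 11, which has 7 edges.

7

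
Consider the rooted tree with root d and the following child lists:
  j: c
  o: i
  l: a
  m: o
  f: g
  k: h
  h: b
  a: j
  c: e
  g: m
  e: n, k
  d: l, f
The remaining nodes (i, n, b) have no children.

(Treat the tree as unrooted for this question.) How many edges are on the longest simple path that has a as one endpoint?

7

A farthest node from a is i.
The path a-l-d-f-g-m-o-i has 7 edges.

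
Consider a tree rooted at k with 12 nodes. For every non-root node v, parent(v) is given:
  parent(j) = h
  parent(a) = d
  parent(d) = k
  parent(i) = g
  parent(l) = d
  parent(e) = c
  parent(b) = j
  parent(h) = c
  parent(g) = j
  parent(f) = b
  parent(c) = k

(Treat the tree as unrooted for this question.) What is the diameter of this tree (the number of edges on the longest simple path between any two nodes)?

7

A longest path is a-d-k-c-h-j-g-i, with 7 edges.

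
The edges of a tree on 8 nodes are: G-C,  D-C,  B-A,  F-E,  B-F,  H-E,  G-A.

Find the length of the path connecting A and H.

4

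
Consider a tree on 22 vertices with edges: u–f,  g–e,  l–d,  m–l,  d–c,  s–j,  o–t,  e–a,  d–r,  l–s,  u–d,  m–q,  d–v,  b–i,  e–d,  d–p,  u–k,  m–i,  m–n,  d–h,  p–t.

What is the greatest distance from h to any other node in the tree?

A farthest node from h is b.
The path h – d – l – m – i – b has 5 edges.

5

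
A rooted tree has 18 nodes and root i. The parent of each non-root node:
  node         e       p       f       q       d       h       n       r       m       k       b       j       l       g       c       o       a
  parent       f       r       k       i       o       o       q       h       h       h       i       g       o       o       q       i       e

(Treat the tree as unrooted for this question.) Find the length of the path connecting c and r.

5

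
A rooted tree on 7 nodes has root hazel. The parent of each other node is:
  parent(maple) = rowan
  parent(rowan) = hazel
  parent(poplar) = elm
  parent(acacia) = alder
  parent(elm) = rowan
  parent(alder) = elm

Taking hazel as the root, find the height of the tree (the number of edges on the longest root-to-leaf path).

4

acacia sits deepest: hazel → rowan → elm → alder → acacia — 4 edges from the root.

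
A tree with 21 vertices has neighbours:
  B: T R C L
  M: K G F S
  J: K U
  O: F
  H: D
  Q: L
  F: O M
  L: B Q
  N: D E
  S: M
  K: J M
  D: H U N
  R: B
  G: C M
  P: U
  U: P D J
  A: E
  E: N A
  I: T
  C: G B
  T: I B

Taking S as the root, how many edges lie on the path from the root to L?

5

Path from S to L: S – M – G – C – B – L, which has 5 edges.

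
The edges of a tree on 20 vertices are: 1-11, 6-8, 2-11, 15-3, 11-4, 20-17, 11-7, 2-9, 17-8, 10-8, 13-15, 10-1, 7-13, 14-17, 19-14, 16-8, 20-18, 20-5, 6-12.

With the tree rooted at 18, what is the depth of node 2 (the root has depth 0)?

Climbing from 2 to the root: 2 → 11 → 1 → 10 → 8 → 17 → 20 → 18. That's 7 steps.

7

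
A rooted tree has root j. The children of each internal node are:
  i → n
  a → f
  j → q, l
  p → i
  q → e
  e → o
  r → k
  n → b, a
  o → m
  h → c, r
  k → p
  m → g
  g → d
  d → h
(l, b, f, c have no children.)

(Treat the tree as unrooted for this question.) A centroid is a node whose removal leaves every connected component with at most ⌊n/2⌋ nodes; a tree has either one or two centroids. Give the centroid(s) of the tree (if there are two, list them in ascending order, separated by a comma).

h

Delete h: the remaining components have sizes 8, 8, 1. Max 8 ≤ 9, so h is a centroid.
Every other node leaves some component of size > 9, so the centroid is unique.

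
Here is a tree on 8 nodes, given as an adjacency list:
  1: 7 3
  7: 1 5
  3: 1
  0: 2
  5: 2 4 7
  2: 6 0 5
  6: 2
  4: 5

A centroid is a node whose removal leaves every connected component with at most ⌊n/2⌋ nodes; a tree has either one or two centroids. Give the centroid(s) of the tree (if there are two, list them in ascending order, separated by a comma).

Delete 5: the remaining components have sizes 3, 3, 1. Max 3 ≤ 4, so 5 is a centroid.
Every other node leaves some component of size > 4, so the centroid is unique.

5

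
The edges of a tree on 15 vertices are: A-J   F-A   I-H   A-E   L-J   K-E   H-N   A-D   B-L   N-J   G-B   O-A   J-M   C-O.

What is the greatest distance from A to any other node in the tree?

A farthest node from A is I (G also at distance 4).
The path A-J-N-H-I has 4 edges.

4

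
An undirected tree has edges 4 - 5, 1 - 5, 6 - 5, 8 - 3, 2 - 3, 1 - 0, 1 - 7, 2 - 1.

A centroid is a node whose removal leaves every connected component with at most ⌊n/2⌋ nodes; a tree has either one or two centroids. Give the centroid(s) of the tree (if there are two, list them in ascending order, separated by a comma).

1

Removing 1 splits the tree into components of sizes 3, 3, 1, 1; the largest is 3 ≤ ⌊9/2⌋ = 4.
No neighbour of 1 does as well, so 1 is the unique centroid.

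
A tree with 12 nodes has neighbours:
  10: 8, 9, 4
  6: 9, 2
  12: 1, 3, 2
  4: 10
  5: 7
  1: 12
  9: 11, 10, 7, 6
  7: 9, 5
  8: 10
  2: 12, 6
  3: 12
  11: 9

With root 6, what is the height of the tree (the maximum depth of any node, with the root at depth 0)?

3

A deepest node is 1, reached by 6 → 2 → 12 → 1.
That path has 3 edges, so the height is 3.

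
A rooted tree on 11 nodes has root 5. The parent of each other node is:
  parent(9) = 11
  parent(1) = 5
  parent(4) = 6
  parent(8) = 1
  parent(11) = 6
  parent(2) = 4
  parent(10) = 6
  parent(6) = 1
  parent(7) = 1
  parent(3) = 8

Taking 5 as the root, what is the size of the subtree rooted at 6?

The subtree rooted at 6 contains: 6, 11, 4, 10, 9, 2 — 6 nodes.

6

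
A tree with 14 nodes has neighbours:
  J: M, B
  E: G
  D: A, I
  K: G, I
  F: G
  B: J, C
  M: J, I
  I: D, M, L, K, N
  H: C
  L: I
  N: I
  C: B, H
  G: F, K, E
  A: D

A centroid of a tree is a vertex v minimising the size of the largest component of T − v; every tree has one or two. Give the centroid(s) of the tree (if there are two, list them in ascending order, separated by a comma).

Removing I splits the tree into components of sizes 5, 4, 2, 1, 1; the largest is 5 ≤ ⌊14/2⌋ = 7.
No neighbour of I does as well, so I is the unique centroid.

I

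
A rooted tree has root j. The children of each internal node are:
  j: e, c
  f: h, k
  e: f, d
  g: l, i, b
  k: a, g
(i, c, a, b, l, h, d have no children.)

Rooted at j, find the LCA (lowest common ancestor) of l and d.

e

Ancestors of l (toward the root): l, g, k, f, e, j.
Ancestors of d: d, e, j.
The deepest node appearing in both lists is e.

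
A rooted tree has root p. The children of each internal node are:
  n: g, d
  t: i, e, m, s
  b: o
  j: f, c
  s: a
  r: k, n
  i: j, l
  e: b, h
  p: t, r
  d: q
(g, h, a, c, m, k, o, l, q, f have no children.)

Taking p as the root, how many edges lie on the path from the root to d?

3

Climbing from d to the root: d → n → r → p. That's 3 steps.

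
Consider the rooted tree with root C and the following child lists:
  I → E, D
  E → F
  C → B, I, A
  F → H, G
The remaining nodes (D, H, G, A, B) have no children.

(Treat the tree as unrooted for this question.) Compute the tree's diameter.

5

A longest path is G-F-E-I-C-B, with 5 edges.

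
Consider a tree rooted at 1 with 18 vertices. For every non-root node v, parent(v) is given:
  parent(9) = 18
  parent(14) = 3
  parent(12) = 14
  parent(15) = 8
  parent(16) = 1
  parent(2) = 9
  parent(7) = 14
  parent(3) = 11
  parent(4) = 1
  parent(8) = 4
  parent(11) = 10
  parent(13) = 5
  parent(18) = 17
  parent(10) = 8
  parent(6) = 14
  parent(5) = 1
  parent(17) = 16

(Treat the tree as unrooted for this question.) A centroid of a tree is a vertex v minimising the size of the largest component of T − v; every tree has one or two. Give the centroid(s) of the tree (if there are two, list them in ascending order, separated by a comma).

If 4 is removed the pieces have sizes 9, 8, all ≤ ⌊18/2⌋ = 9.
8 is adjacent to 4 and is also a centroid (the largest component after removing it is likewise 9).

4, 8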